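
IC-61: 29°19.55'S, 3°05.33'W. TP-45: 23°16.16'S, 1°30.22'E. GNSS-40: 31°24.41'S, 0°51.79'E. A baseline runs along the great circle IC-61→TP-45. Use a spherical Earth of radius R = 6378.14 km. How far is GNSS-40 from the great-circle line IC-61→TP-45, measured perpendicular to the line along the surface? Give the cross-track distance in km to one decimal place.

IC-61: φ = -29.32583°, λ = -3.08883°
TP-45: φ = -23.26933°, λ = +1.50367°
GNSS-40: φ = -31.40683°, λ = +0.86317°
δ₁₃ = central angle IC-61→GNSS-40 = 0.069712 rad  (haversine)
θ₁₃ = bearing IC-61→GNSS-40 = 122.383°,  θ₁₂ = bearing IC-61→TP-45 = 35.254°
dₓₜ = R·arcsin(sin δ₁₃ · sin(θ₁₃ − θ₁₂)) = 6378.14·arcsin(0.06966·sin(87.130°)) = 444.075 km
|dₓₜ| = 444.075 km

444.1 km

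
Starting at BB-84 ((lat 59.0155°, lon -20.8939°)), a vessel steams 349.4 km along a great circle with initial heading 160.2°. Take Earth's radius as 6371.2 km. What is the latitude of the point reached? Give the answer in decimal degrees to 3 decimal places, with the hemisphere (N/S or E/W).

δ = d/R = 349.4/6371.2 = 0.054841 rad
φ₂ = arcsin(sin φ₁ cos δ + cos φ₁ sin δ cos θ)
   = arcsin(0.85731·0.99850 + 0.51481·0.05481·-0.94088) = 56.04412°
λ₂ = λ₁ + atan2(sin θ sin δ cos φ₁, cos δ − sin φ₁ sin φ₂) = -18.98894°

56.044°N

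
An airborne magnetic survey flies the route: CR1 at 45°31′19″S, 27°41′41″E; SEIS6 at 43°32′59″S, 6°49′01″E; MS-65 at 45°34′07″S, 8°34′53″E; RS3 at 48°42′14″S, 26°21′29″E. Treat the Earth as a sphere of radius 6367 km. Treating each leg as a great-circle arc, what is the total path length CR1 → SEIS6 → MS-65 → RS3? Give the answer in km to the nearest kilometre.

3312 km

CR1: φ = -45.52194°, λ = +27.69472°
SEIS6: φ = -43.54972°, λ = +6.81694°
MS-65: φ = -45.56861°, λ = +8.58139°
RS3: φ = -48.70389°, λ = +26.35806°
CR1→SEIS6: c = 0.261255 rad, d = 1663.41 km
SEIS6→MS-65: c = 0.041507 rad, d = 264.28 km
MS-65→RS3: c = 0.217480 rad, d = 1384.69 km
Total = 1663.41 + 264.28 + 1384.69 = 3312.38 km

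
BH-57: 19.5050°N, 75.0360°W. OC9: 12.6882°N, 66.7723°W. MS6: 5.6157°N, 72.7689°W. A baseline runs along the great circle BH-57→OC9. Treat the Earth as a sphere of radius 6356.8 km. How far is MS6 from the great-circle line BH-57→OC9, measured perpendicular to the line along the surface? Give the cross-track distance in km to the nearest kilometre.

1023 km

δ₁₃ = central angle BH-57→MS6 = 0.245454 rad  (haversine)
θ₁₃ = bearing BH-57→MS6 = 170.676°,  θ₁₂ = bearing BH-57→OC9 = 129.433°
dₓₜ = R·arcsin(sin δ₁₃ · sin(θ₁₃ − θ₁₂)) = 6356.8·arcsin(0.24300·sin(41.243°)) = 1022.751 km
|dₓₜ| = 1022.751 km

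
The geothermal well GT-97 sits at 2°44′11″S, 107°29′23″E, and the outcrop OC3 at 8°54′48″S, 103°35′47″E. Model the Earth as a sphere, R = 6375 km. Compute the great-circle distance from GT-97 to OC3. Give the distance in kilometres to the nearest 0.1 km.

GT-97: φ = -2.73639°, λ = +107.48972°
OC3: φ = -8.91333°, λ = +103.59639°
Δφ = -6.1769°,  Δλ = -3.8933°
a = sin²(Δφ/2) + cos φ₁ cos φ₂ sin²(Δλ/2) = 0.004042
c = 2·arcsin(√a) = 0.127231 rad = 7.2898°
d = R·c = 6375 × 0.127231 = 811.1 km

811.1 km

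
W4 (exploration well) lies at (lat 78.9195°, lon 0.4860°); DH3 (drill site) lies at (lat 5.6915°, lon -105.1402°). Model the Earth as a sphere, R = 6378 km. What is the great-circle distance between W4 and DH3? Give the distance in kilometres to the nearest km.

Δφ = -73.2280°,  Δλ = -105.6262°
a = sin²(Δφ/2) + cos φ₁ cos φ₂ sin²(Δλ/2) = 0.477095
c = 2·arcsin(√a) = 1.524970 rad = 87.3743°
d = R·c = 6378 × 1.524970 = 9726.3 km

9726 km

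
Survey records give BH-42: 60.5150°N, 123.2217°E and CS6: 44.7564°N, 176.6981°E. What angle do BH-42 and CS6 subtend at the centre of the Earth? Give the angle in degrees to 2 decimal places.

34.82°

Δφ = -15.7586°,  Δλ = 53.4764°
a = sin²(Δφ/2) + cos φ₁ cos φ₂ sin²(Δλ/2) = 0.089542
c = 2·arcsin(√a) = 0.607783 rad = 34.8234°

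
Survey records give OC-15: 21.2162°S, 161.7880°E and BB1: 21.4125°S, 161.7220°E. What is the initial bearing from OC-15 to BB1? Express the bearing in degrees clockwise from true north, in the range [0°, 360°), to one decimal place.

197.4°

Δλ = -0.0660°
y = sin Δλ · cos φ₂ = -0.001072
x = cos φ₁ sin φ₂ − sin φ₁ cos φ₂ cos Δλ = -0.003426
θ = atan2(y, x) = -162.6202° → 197.3798° (mod 360°)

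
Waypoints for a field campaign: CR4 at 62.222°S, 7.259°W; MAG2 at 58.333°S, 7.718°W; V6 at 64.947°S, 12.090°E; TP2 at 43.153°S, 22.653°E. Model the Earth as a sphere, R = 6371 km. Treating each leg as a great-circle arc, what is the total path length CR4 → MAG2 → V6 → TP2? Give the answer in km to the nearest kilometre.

4215 km

CR4→MAG2: c = 0.067992 rad, d = 433.17 km
MAG2→V6: c = 0.199370 rad, d = 1270.19 km
V6→TP2: c = 0.394238 rad, d = 2511.69 km
Total = 433.17 + 1270.19 + 2511.69 = 4215.05 km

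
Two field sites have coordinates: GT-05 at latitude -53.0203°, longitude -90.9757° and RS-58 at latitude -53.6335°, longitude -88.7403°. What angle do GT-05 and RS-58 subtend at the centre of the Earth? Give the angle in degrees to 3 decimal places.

1.469°

Δφ = -0.6132°,  Δλ = 2.2354°
a = sin²(Δφ/2) + cos φ₁ cos φ₂ sin²(Δλ/2) = 0.000164
c = 2·arcsin(√a) = 0.025640 rad = 1.4691°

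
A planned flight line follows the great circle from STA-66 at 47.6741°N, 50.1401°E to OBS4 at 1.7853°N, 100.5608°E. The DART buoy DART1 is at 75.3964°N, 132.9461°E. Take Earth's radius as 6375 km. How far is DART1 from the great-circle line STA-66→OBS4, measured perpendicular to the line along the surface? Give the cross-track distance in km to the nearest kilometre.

δ₁₃ = central angle STA-66→DART1 = 0.742616 rad  (haversine)
θ₁₃ = bearing STA-66→DART1 = 21.711°,  θ₁₂ = bearing STA-66→OBS4 = 120.283°
dₓₜ = R·arcsin(sin δ₁₃ · sin(θ₁₃ − θ₁₂)) = 6375·arcsin(0.67622·sin(-98.572°)) = -4669.117 km
|dₓₜ| = 4669.117 km

4669 km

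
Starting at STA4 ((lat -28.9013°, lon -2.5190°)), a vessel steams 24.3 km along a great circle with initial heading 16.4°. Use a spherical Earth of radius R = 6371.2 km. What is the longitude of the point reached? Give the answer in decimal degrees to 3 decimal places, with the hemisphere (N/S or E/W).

δ = d/R = 24.3/6371.2 = 0.003814 rad
φ₂ = arcsin(sin φ₁ cos δ + cos φ₁ sin δ cos θ)
   = arcsin(-0.48330·0.99999 + 0.87545·0.00381·0.95931) = -28.69164°
λ₂ = λ₁ + atan2(sin θ sin δ cos φ₁, cos δ − sin φ₁ sin φ₂) = -2.44866°

2.449°W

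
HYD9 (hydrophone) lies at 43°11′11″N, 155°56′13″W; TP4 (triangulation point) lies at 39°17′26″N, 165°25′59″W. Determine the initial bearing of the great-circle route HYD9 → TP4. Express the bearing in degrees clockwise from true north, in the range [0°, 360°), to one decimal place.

244.6°

HYD9: φ = +43.18639°, λ = -155.93694°
TP4: φ = +39.29056°, λ = -165.43306°
Δλ = -9.4961°
y = sin Δλ · cos φ₂ = -0.127686
x = cos φ₁ sin φ₂ − sin φ₁ cos φ₂ cos Δλ = -0.060685
θ = atan2(y, x) = -115.4201° → 244.5799° (mod 360°)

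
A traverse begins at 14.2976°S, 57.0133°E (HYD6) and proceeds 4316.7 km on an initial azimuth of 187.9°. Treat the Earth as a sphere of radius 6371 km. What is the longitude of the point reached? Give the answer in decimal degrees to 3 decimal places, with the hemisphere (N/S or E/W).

48.863°E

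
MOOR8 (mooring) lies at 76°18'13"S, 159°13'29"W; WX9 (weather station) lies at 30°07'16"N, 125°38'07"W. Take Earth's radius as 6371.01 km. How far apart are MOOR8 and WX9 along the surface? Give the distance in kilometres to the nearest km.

12062 km

MOOR8: φ = -76.30361°, λ = -159.22472°
WX9: φ = +30.12111°, λ = -125.63528°
Δφ = 106.4247°,  Δλ = 33.5894°
a = sin²(Δφ/2) + cos φ₁ cos φ₂ sin²(Δλ/2) = 0.658476
c = 2·arcsin(√a) = 1.893311 rad = 108.4787°
d = R·c = 6371.01 × 1.893311 = 12062.3 km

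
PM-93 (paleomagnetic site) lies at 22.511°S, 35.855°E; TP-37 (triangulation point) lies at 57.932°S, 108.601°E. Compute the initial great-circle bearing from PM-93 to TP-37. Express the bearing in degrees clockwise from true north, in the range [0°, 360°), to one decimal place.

Δλ = 72.7460°
y = sin Δλ · cos φ₂ = 0.507033
x = cos φ₁ sin φ₂ − sin φ₁ cos φ₂ cos Δλ = -0.722559
θ = atan2(y, x) = 144.9419° → 144.9419° (mod 360°)

144.9°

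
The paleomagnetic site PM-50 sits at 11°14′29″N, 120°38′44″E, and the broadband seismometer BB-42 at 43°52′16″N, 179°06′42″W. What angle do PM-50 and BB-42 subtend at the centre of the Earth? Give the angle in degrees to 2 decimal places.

PM-50: φ = +11.24139°, λ = +120.64556°
BB-42: φ = +43.87111°, λ = -179.11167°
Δφ = 32.6297°,  Δλ = 60.2428°
a = sin²(Δφ/2) + cos φ₁ cos φ₂ sin²(Δλ/2) = 0.256980
c = 2·arcsin(√a) = 1.063243 rad = 60.9194°

60.92°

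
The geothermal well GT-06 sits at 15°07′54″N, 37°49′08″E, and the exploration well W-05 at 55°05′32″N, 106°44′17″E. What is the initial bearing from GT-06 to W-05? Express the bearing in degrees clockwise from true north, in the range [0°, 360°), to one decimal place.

35.9°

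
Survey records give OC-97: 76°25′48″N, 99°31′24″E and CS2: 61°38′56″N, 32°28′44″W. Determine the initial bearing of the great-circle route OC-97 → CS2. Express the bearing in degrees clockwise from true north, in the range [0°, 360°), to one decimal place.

OC-97: φ = +76.43000°, λ = +99.52333°
CS2: φ = +61.64889°, λ = -32.47889°
Δλ = -132.0022°
y = sin Δλ · cos φ₂ = -0.352887
x = cos φ₁ sin φ₂ − sin φ₁ cos φ₂ cos Δλ = 0.515385
θ = atan2(y, x) = -34.3997° → 325.6003° (mod 360°)

325.6°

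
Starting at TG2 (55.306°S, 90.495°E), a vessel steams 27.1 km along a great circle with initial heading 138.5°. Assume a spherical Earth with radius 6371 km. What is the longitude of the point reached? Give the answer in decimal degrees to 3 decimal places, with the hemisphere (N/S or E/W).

δ = d/R = 27.1/6371 = 0.004254 rad
φ₂ = arcsin(sin φ₁ cos δ + cos φ₁ sin δ cos θ)
   = arcsin(-0.82220·0.99999 + 0.56919·0.00425·-0.74896) = -55.48820°
λ₂ = λ₁ + atan2(sin θ sin δ cos φ₁, cos δ − sin φ₁ sin φ₂) = 90.78003°

90.780°E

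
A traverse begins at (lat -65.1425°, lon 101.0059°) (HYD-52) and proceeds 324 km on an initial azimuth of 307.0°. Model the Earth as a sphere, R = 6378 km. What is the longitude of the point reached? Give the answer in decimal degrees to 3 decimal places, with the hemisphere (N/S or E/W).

δ = d/R = 324/6378 = 0.050800 rad
φ₂ = arcsin(sin φ₁ cos δ + cos φ₁ sin δ cos θ)
   = arcsin(-0.90736·0.99871 + 0.42036·0.05078·0.60182) = -63.29597°
λ₂ = λ₁ + atan2(sin θ sin δ cos φ₁, cos δ − sin φ₁ sin φ₂) = 95.82839°

95.828°E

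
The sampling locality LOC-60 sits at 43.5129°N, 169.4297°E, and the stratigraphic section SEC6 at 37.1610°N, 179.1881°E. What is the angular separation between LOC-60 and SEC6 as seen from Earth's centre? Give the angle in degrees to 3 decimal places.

9.769°

Δφ = -6.3519°,  Δλ = 9.7584°
a = sin²(Δφ/2) + cos φ₁ cos φ₂ sin²(Δλ/2) = 0.007251
c = 2·arcsin(√a) = 0.170507 rad = 9.7693°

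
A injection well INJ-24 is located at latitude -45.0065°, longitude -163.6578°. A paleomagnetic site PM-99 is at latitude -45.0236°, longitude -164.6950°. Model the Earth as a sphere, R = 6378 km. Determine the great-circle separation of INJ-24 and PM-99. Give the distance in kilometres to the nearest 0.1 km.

81.6 km

Δφ = -0.0171°,  Δλ = -1.0372°
a = sin²(Δφ/2) + cos φ₁ cos φ₂ sin²(Δλ/2) = 0.000041
c = 2·arcsin(√a) = 0.012800 rad = 0.7334°
d = R·c = 6378 × 0.012800 = 81.6 km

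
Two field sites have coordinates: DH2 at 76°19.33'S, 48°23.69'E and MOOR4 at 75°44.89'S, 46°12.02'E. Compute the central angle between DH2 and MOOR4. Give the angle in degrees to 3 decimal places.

0.781°

DH2: φ = -76.32217°, λ = +48.39483°
MOOR4: φ = -75.74817°, λ = +46.20033°
Δφ = 0.5740°,  Δλ = -2.1945°
a = sin²(Δφ/2) + cos φ₁ cos φ₂ sin²(Δλ/2) = 0.000046
c = 2·arcsin(√a) = 0.013629 rad = 0.7809°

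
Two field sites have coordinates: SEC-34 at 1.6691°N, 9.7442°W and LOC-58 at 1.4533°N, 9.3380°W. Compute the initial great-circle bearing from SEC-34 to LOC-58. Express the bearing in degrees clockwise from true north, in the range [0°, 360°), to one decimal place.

Δλ = 0.4062°
y = sin Δλ · cos φ₂ = 0.007087
x = cos φ₁ sin φ₂ − sin φ₁ cos φ₂ cos Δλ = -0.003766
θ = atan2(y, x) = 117.9833° → 117.9833° (mod 360°)

118.0°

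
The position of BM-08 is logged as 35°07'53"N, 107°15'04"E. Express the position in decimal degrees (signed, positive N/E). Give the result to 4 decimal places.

+35.1314°, +107.2511°

lat: 35.1314° N → +35.1314°
lon: 107.2511° E → +107.2511°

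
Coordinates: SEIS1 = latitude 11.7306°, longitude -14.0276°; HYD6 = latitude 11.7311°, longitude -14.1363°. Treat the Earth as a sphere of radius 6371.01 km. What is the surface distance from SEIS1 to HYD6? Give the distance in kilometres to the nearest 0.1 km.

11.8 km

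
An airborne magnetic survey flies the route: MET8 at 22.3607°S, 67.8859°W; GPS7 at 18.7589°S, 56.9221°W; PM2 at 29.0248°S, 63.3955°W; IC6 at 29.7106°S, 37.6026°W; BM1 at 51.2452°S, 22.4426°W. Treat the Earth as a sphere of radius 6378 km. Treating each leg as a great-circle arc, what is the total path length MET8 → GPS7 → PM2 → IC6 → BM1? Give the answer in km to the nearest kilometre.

7734 km

MET8→GPS7: c = 0.189803 rad, d = 1210.56 km
GPS7→PM2: c = 0.206705 rad, d = 1318.37 km
PM2→IC6: c = 0.391689 rad, d = 2498.20 km
IC6→BM1: c = 0.424426 rad, d = 2706.99 km
Total = 1210.56 + 1318.37 + 2498.20 + 2706.99 = 7734.12 km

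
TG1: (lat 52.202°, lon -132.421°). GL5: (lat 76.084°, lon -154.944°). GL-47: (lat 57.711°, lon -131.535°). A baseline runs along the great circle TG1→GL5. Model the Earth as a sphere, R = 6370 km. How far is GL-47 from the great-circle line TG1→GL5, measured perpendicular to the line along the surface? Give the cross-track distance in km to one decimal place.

δ₁₃ = central angle TG1→GL-47 = 0.096557 rad  (haversine)
θ₁₃ = bearing TG1→GL-47 = 4.915°,  θ₁₂ = bearing TG1→GL5 = 347.610°
dₓₜ = R·arcsin(sin δ₁₃ · sin(θ₁₃ − θ₁₂)) = 6370·arcsin(0.09641·sin(-342.695°)) = 182.701 km
|dₓₜ| = 182.701 km

182.7 km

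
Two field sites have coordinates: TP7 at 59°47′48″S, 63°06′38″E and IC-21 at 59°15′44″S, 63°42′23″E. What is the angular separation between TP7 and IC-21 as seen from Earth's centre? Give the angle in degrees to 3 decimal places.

0.614°

TP7: φ = -59.79667°, λ = +63.11056°
IC-21: φ = -59.26222°, λ = +63.70639°
Δφ = 0.5344°,  Δλ = 0.5958°
a = sin²(Δφ/2) + cos φ₁ cos φ₂ sin²(Δλ/2) = 0.000029
c = 2·arcsin(√a) = 0.010715 rad = 0.6139°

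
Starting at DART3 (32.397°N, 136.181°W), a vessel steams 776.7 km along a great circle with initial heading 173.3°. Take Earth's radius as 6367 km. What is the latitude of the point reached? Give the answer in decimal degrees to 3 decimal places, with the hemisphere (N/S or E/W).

δ = d/R = 776.7/6367 = 0.121988 rad
φ₂ = arcsin(sin φ₁ cos δ + cos φ₁ sin δ cos θ)
   = arcsin(0.53578·0.99257 + 0.84436·0.12169·-0.99317) = 25.45210°
λ₂ = λ₁ + atan2(sin θ sin δ cos φ₁, cos δ − sin φ₁ sin φ₂) = -135.28009°

25.452°N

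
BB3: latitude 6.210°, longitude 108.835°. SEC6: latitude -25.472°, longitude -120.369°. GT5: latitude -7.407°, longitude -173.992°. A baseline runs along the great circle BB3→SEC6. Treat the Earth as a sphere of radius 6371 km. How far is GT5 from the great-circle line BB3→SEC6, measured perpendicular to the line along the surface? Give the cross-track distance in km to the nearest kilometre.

2076 km

δ₁₃ = central angle BB3→GT5 = 1.364416 rad  (haversine)
θ₁₃ = bearing BB3→GT5 = 98.932°,  θ₁₂ = bearing BB3→SEC6 = 118.022°
dₓₜ = R·arcsin(sin δ₁₃ · sin(θ₁₃ − θ₁₂)) = 6371·arcsin(0.97878·sin(-19.090°)) = -2075.963 km
|dₓₜ| = 2075.963 km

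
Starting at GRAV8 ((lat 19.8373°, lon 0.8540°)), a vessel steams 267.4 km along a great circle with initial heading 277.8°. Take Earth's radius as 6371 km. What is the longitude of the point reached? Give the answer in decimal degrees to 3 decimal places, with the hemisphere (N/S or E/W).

δ = d/R = 267.4/6371 = 0.041971 rad
φ₂ = arcsin(sin φ₁ cos δ + cos φ₁ sin δ cos θ)
   = arcsin(0.33935·0.99912 + 0.94066·0.04196·0.13572) = 20.14567°
λ₂ = λ₁ + atan2(sin θ sin δ cos φ₁, cos δ − sin φ₁ sin φ₂) = -1.68388°

1.684°W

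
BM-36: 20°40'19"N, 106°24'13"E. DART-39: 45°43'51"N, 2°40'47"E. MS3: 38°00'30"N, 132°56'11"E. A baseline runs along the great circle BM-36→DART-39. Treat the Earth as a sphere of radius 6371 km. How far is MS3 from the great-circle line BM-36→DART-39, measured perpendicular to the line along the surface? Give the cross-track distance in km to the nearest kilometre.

BM-36: φ = +20.67194°, λ = +106.40361°
DART-39: φ = +45.73083°, λ = +2.67972°
MS3: φ = +38.00833°, λ = +132.93639°
δ₁₃ = central angle BM-36→MS3 = 0.501360 rad  (haversine)
θ₁₃ = bearing BM-36→MS3 = 47.082°,  θ₁₂ = bearing BM-36→DART-39 = 317.049°
dₓₜ = R·arcsin(sin δ₁₃ · sin(θ₁₃ − θ₁₂)) = 6371·arcsin(0.48062·sin(-269.967°)) = 3194.162 km
|dₓₜ| = 3194.162 km

3194 km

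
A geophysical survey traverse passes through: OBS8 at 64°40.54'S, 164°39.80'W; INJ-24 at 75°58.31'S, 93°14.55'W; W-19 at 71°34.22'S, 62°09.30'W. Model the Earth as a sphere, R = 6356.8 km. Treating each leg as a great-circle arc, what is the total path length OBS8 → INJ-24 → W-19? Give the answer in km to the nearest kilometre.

3781 km

OBS8: φ = -64.67567°, λ = -164.66333°
INJ-24: φ = -75.97183°, λ = -93.24250°
W-19: φ = -71.57033°, λ = -62.15500°
OBS8→INJ-24: c = 0.427563 rad, d = 2717.93 km
INJ-24→W-19: c = 0.167259 rad, d = 1063.23 km
Total = 2717.93 + 1063.23 = 3781.16 km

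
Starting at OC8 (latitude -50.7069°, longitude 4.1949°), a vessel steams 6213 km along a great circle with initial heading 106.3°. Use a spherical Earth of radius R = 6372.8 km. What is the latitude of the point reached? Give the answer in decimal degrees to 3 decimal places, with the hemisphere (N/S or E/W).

35.553°S

δ = d/R = 6213/6372.8 = 0.974925 rad
φ₂ = arcsin(sin φ₁ cos δ + cos φ₁ sin δ cos θ)
   = arcsin(-0.77392·0.56123 + 0.63329·0.82766·-0.28067) = -35.55301°
λ₂ = λ₁ + atan2(sin θ sin δ cos φ₁, cos δ − sin φ₁ sin φ₂) = 81.72723°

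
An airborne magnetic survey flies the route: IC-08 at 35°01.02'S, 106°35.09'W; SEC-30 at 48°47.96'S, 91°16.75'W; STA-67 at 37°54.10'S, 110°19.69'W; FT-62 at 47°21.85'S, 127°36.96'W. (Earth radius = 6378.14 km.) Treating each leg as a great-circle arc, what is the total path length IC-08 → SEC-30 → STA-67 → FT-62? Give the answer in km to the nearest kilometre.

IC-08: φ = -35.01700°, λ = -106.58483°
SEC-30: φ = -48.79933°, λ = -91.27917°
STA-67: φ = -37.90167°, λ = -110.32817°
FT-62: φ = -47.36417°, λ = -127.61600°
IC-08→SEC-30: c = 0.310850 rad, d = 1982.65 km
SEC-30→STA-67: c = 0.306139 rad, d = 1952.59 km
STA-67→FT-62: c = 0.275650 rad, d = 1758.13 km
Total = 1982.65 + 1952.59 + 1758.13 = 5693.38 km

5693 km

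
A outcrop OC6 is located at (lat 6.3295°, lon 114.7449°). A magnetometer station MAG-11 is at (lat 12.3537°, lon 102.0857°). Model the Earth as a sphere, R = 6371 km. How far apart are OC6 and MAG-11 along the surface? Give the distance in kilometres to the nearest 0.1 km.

1541.4 km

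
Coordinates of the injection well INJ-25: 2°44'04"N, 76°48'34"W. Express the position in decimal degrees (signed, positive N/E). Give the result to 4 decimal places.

lat: 2.7344° N → +2.7344°
lon: 76.8094° W → -76.8094°

+2.7344°, -76.8094°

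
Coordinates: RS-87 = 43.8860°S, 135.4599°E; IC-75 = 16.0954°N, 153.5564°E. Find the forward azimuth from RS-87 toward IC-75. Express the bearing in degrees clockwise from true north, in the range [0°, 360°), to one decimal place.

19.7°

Δλ = 18.0965°
y = sin Δλ · cos φ₂ = 0.298443
x = cos φ₁ sin φ₂ − sin φ₁ cos φ₂ cos Δλ = 0.832917
θ = atan2(y, x) = 19.7131° → 19.7131° (mod 360°)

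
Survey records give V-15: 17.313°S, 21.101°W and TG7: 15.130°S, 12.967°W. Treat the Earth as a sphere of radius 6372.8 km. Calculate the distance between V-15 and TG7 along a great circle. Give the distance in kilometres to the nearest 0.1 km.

901.9 km

Δφ = 2.1830°,  Δλ = 8.1340°
a = sin²(Δφ/2) + cos φ₁ cos φ₂ sin²(Δλ/2) = 0.004999
c = 2·arcsin(√a) = 0.141519 rad = 8.1085°
d = R·c = 6372.8 × 0.141519 = 901.9 km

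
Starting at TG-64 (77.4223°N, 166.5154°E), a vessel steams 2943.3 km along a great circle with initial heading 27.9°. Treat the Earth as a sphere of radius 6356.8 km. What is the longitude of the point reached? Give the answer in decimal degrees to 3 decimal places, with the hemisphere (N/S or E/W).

61.147°W

δ = d/R = 2943.3/6356.8 = 0.463016 rad
φ₂ = arcsin(sin φ₁ cos δ + cos φ₁ sin δ cos θ)
   = arcsin(0.97600·0.89471 + 0.21776·0.44665·0.88377) = 73.57612°
λ₂ = λ₁ + atan2(sin θ sin δ cos φ₁, cos δ − sin φ₁ sin φ₂) = -61.14725°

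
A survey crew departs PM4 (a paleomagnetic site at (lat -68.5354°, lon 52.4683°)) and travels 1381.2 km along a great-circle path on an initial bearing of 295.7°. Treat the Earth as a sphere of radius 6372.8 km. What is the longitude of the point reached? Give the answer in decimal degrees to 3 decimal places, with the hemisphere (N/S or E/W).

28.898°E

δ = d/R = 1381.2/6372.8 = 0.216734 rad
φ₂ = arcsin(sin φ₁ cos δ + cos φ₁ sin δ cos θ)
   = arcsin(-0.93064·0.97661 + 0.36593·0.21504·0.43366) = -61.01508°
λ₂ = λ₁ + atan2(sin θ sin δ cos φ₁, cos δ − sin φ₁ sin φ₂) = 28.89831°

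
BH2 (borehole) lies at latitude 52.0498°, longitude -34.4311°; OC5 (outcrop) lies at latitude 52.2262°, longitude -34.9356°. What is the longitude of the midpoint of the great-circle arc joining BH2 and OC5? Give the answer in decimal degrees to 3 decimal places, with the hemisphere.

34.683°W

Bx = cos φ₂ cos Δλ = 0.612522,  By = cos φ₂ sin Δλ = -0.005394
φₘ = atan2(sin φ₁ + sin φ₂, √((cos φ₁ + Bx)² + By²)) = 52.13827°
λₘ = λ₁ + atan2(By, cos φ₁ + Bx) = -34.68285°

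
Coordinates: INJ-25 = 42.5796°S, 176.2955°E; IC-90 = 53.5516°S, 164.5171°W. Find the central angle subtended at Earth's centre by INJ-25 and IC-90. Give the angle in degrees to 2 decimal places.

Δφ = -10.9720°,  Δλ = 19.1874°
a = sin²(Δφ/2) + cos φ₁ cos φ₂ sin²(Δλ/2) = 0.021291
c = 2·arcsin(√a) = 0.292871 rad = 16.7803°

16.78°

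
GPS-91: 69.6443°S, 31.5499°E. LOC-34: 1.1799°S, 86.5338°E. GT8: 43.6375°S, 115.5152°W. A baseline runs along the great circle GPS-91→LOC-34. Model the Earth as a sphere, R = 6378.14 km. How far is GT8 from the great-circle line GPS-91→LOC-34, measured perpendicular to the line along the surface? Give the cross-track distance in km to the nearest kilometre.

δ₁₃ = central angle GPS-91→GT8 = 1.119967 rad  (haversine)
θ₁₃ = bearing GPS-91→GT8 = 205.922°,  θ₁₂ = bearing GPS-91→LOC-34 = 57.052°
dₓₜ = R·arcsin(sin δ₁₃ · sin(θ₁₃ − θ₁₂)) = 6378.14·arcsin(0.90009·sin(148.871°)) = 3086.980 km
|dₓₜ| = 3086.980 km

3087 km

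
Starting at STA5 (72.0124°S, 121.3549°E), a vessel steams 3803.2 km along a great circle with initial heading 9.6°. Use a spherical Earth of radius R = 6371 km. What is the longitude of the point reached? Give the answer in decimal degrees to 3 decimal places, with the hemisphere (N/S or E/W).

128.186°E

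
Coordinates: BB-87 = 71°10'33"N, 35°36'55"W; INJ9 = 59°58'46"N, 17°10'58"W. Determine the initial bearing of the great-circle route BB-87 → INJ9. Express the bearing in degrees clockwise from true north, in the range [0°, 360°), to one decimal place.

BB-87: φ = +71.17583°, λ = -35.61528°
INJ9: φ = +59.97944°, λ = -17.18278°
Δλ = 18.4325°
y = sin Δλ · cos φ₂ = 0.158192
x = cos φ₁ sin φ₂ − sin φ₁ cos φ₂ cos Δλ = -0.169878
θ = atan2(y, x) = 137.0400° → 137.0400° (mod 360°)

137.0°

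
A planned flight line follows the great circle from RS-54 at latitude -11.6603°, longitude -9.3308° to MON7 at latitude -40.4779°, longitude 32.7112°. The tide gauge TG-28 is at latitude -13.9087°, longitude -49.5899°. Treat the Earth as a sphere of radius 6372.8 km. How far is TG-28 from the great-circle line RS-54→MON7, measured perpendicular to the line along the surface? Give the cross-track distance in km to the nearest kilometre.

3401 km

δ₁₃ = central angle RS-54→TG-28 = 0.685583 rad  (haversine)
θ₁₃ = bearing RS-54→TG-28 = 262.220°,  θ₁₂ = bearing RS-54→MON7 = 135.678°
dₓₜ = R·arcsin(sin δ₁₃ · sin(θ₁₃ − θ₁₂)) = 6372.8·arcsin(0.63312·sin(126.543°)) = 3400.704 km
|dₓₜ| = 3400.704 km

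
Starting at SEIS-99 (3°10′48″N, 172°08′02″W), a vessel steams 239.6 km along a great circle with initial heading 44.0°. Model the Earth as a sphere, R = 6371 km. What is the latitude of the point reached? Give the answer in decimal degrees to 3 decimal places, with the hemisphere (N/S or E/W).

4.729°N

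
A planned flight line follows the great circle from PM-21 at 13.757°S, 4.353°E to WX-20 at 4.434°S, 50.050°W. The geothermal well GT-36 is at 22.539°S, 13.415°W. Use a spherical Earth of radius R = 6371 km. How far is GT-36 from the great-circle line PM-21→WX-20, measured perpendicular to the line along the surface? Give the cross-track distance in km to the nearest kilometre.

1182 km

δ₁₃ = central angle PM-21→GT-36 = 0.331720 rad  (haversine)
θ₁₃ = bearing PM-21→GT-36 = 239.936°,  θ₁₂ = bearing PM-21→WX-20 = 274.438°
dₓₜ = R·arcsin(sin δ₁₃ · sin(θ₁₃ − θ₁₂)) = 6371·arcsin(0.32567·sin(-34.502°)) = -1182.034 km
|dₓₜ| = 1182.034 km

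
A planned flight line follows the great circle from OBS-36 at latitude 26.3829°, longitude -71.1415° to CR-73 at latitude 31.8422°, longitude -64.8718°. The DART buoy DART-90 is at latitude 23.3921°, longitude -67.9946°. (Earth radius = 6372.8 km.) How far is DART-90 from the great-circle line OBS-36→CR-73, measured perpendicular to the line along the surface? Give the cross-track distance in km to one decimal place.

δ₁₃ = central angle OBS-36→DART-90 = 0.072153 rad  (haversine)
θ₁₃ = bearing OBS-36→DART-90 = 135.661°,  θ₁₂ = bearing OBS-36→CR-73 = 43.607°
dₓₜ = R·arcsin(sin δ₁₃ · sin(θ₁₃ − θ₁₂)) = 6372.8·arcsin(0.07209·sin(92.054°)) = 459.522 km
|dₓₜ| = 459.522 km

459.5 km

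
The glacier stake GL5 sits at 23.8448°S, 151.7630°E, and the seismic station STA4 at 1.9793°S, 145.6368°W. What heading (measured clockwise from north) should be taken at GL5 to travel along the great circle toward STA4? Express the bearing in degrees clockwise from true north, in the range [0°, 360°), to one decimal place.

80.1°

Δλ = 62.6002°
y = sin Δλ · cos φ₂ = 0.887287
x = cos φ₁ sin φ₂ − sin φ₁ cos φ₂ cos Δλ = 0.154338
θ = atan2(y, x) = 80.1325° → 80.1325° (mod 360°)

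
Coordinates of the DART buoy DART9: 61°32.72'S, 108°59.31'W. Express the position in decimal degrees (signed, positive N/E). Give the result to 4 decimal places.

lat: 61.5453° S → -61.5453°
lon: 108.9885° W → -108.9885°

-61.5453°, -108.9885°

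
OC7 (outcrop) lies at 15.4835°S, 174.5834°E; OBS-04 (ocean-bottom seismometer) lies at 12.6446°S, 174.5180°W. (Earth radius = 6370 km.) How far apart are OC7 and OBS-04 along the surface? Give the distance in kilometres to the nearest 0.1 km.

Δφ = 2.8389°,  Δλ = 10.8986°
a = sin²(Δφ/2) + cos φ₁ cos φ₂ sin²(Δλ/2) = 0.009094
c = 2·arcsin(√a) = 0.191014 rad = 10.9443°
d = R·c = 6370 × 0.191014 = 1216.8 km

1216.8 km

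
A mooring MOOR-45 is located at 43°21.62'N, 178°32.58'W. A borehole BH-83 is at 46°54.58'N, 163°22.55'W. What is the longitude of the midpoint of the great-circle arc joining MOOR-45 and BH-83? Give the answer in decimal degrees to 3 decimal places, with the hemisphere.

171.197°W

MOOR-45: φ = +43.36033°, λ = -178.54300°
BH-83: φ = +46.90967°, λ = -163.37583°
Bx = cos φ₂ cos Δλ = 0.659354,  By = cos φ₂ sin Δλ = 0.178737
φₘ = atan2(sin φ₁ + sin φ₂, √((cos φ₁ + Bx)² + By²)) = 45.38642°
λₘ = λ₁ + atan2(By, cos φ₁ + Bx) = -171.19688°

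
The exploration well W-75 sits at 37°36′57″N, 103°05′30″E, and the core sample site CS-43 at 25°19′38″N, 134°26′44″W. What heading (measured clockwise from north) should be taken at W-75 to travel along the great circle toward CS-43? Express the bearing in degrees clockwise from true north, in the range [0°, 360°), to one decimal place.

50.2°

W-75: φ = +37.61583°, λ = +103.09167°
CS-43: φ = +25.32722°, λ = -134.44556°
Δλ = 122.4628°
y = sin Δλ · cos φ₂ = 0.762640
x = cos φ₁ sin φ₂ − sin φ₁ cos φ₂ cos Δλ = 0.634983
θ = atan2(y, x) = 50.2188° → 50.2188° (mod 360°)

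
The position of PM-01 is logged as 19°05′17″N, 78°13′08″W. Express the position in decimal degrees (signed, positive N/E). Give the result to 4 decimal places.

+19.0881°, -78.2189°

lat: 19.0881° N → +19.0881°
lon: 78.2189° W → -78.2189°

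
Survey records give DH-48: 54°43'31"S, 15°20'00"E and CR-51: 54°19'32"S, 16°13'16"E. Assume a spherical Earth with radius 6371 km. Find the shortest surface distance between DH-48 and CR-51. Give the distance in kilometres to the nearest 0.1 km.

72.5 km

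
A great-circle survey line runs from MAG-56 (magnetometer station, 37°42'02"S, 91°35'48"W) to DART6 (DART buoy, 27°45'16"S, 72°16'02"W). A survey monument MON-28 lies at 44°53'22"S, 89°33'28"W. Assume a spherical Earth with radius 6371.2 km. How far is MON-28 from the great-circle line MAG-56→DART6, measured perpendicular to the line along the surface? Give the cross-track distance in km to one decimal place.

MAG-56: φ = -37.70056°, λ = -91.59667°
DART6: φ = -27.75444°, λ = -72.26722°
MON-28: φ = -44.88944°, λ = -89.55778°
δ₁₃ = central angle MAG-56→MON-28 = 0.128274 rad  (haversine)
θ₁₃ = bearing MAG-56→MON-28 = 168.636°,  θ₁₂ = bearing MAG-56→DART6 = 64.103°
dₓₜ = R·arcsin(sin δ₁₃ · sin(θ₁₃ − θ₁₂)) = 6371.2·arcsin(0.12792·sin(104.533°)) = 790.974 km
|dₓₜ| = 790.974 km

791.0 km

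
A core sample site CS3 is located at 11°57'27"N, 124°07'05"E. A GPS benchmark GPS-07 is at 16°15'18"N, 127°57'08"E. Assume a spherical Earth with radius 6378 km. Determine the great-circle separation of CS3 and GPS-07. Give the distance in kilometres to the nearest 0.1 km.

CS3: φ = +11.95750°, λ = +124.11806°
GPS-07: φ = +16.25500°, λ = +127.95222°
Δφ = 4.2975°,  Δλ = 3.8342°
a = sin²(Δφ/2) + cos φ₁ cos φ₂ sin²(Δλ/2) = 0.002457
c = 2·arcsin(√a) = 0.099174 rad = 5.6823°
d = R·c = 6378 × 0.099174 = 632.5 km

632.5 km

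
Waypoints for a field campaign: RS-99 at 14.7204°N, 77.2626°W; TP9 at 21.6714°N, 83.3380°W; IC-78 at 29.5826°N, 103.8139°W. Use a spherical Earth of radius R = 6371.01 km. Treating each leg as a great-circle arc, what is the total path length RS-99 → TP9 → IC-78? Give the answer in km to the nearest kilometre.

RS-99→TP9: c = 0.157632 rad, d = 1004.27 km
TP9→IC-78: c = 0.349858 rad, d = 2228.95 km
Total = 1004.27 + 2228.95 = 3233.22 km

3233 km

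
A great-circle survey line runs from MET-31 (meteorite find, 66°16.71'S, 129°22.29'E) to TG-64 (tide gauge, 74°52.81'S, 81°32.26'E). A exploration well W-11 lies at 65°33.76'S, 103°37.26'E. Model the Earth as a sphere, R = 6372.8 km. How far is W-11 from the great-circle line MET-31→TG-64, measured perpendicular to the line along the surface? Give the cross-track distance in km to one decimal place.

MET-31: φ = -66.27850°, λ = +129.37150°
TG-64: φ = -74.88017°, λ = +81.53767°
W-11: φ = -65.56267°, λ = +103.62100°
δ₁₃ = central angle MET-31→W-11 = 0.182490 rad  (haversine)
θ₁₃ = bearing MET-31→W-11 = 262.044°,  θ₁₂ = bearing MET-31→TG-64 = 220.289°
dₓₜ = R·arcsin(sin δ₁₃ · sin(θ₁₃ − θ₁₂)) = 6372.8·arcsin(0.18148·sin(41.755°)) = 772.081 km
|dₓₜ| = 772.081 km

772.1 km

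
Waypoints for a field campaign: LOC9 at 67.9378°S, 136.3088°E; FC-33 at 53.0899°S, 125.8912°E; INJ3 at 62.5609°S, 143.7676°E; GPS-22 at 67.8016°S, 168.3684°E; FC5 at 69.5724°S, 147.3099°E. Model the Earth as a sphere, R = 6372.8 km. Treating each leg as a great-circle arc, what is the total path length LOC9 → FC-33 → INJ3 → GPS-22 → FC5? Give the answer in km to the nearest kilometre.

5371 km

LOC9→FC-33: c = 0.273279 rad, d = 1741.55 km
FC-33→INJ3: c = 0.232870 rad, d = 1484.03 km
INJ3→GPS-22: c = 0.200250 rad, d = 1276.15 km
GPS-22→FC5: c = 0.136373 rad, d = 869.08 km
Total = 1741.55 + 1484.03 + 1276.15 + 869.08 = 5370.82 km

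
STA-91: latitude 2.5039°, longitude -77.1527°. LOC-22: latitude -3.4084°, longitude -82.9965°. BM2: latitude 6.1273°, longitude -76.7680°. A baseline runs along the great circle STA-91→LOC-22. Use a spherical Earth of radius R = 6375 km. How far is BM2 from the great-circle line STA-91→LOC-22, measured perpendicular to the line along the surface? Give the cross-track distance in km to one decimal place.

253.1 km

δ₁₃ = central angle STA-91→BM2 = 0.063594 rad  (haversine)
θ₁₃ = bearing STA-91→BM2 = 6.030°,  θ₁₂ = bearing STA-91→LOC-22 = 224.680°
dₓₜ = R·arcsin(sin δ₁₃ · sin(θ₁₃ − θ₁₂)) = 6375·arcsin(0.06355·sin(-218.650°)) = 253.097 km
|dₓₜ| = 253.097 km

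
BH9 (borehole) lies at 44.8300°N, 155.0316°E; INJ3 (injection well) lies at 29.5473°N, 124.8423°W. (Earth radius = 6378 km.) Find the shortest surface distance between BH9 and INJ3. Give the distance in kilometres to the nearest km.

Δφ = -15.2827°,  Δλ = 80.1261°
a = sin²(Δφ/2) + cos φ₁ cos φ₂ sin²(Δλ/2) = 0.273267
c = 2·arcsin(√a) = 1.100146 rad = 63.0337°
d = R·c = 6378 × 1.100146 = 7016.7 km

7017 km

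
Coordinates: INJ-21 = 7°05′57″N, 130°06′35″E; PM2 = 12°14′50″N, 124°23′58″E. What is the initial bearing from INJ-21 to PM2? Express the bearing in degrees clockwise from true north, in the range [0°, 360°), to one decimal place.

INJ-21: φ = +7.09917°, λ = +130.10972°
PM2: φ = +12.24722°, λ = +124.39944°
Δλ = -5.7103°
y = sin Δλ · cos φ₂ = -0.097234
x = cos φ₁ sin φ₂ − sin φ₁ cos φ₂ cos Δλ = 0.090329
θ = atan2(y, x) = -47.1083° → 312.8917° (mod 360°)

312.9°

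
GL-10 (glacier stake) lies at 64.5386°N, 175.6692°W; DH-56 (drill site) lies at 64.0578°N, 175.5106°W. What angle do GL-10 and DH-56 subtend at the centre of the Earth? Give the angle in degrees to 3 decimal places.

0.486°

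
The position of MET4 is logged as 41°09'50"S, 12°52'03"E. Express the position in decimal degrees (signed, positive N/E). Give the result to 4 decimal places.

-41.1639°, +12.8675°

lat: 41.1639° S → -41.1639°
lon: 12.8675° E → +12.8675°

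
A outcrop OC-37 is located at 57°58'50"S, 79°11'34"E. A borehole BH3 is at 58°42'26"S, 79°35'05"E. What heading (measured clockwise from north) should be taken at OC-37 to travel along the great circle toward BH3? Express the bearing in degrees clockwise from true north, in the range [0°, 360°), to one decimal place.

164.4°

OC-37: φ = -57.98056°, λ = +79.19278°
BH3: φ = -58.70722°, λ = +79.58472°
Δλ = 0.3919°
y = sin Δλ · cos φ₂ = 0.003553
x = cos φ₁ sin φ₂ − sin φ₁ cos φ₂ cos Δλ = -0.012693
θ = atan2(y, x) = 164.3612° → 164.3612° (mod 360°)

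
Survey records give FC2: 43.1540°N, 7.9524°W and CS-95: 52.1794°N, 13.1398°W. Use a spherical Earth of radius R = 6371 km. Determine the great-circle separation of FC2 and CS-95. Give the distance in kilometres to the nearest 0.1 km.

Δφ = 9.0254°,  Δλ = -5.1874°
a = sin²(Δφ/2) + cos φ₁ cos φ₂ sin²(Δλ/2) = 0.007107
c = 2·arcsin(√a) = 0.168802 rad = 9.6716°
d = R·c = 6371 × 0.168802 = 1075.4 km

1075.4 km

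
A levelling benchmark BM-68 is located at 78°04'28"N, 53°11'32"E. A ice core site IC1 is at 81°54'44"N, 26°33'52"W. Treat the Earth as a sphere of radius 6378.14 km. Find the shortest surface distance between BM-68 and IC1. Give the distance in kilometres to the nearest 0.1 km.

1461.7 km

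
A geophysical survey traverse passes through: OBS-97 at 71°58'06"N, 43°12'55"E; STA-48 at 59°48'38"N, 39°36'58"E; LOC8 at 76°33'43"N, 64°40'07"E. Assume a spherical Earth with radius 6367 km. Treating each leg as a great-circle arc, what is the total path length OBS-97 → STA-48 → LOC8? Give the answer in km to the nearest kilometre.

3451 km

OBS-97: φ = +71.96833°, λ = +43.21528°
STA-48: φ = +59.81056°, λ = +39.61611°
LOC8: φ = +76.56194°, λ = +64.66861°
OBS-97→STA-48: c = 0.213646 rad, d = 1360.28 km
STA-48→LOC8: c = 0.328368 rad, d = 2090.72 km
Total = 1360.28 + 2090.72 = 3451.00 km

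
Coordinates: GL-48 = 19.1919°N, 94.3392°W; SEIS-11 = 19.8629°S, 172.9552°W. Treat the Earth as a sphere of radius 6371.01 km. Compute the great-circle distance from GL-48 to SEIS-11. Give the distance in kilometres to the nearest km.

Δφ = -39.0548°,  Δλ = -78.6160°
a = sin²(Δφ/2) + cos φ₁ cos φ₂ sin²(Δλ/2) = 0.468185
c = 2·arcsin(√a) = 1.507124 rad = 86.3518°
d = R·c = 6371.01 × 1.507124 = 9601.9 km

9602 km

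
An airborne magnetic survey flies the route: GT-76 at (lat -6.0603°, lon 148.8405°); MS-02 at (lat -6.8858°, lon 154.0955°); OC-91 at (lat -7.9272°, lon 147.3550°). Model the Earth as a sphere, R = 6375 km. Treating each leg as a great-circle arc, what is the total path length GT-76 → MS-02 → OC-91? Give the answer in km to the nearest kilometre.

1341 km

GT-76→MS-02: c = 0.092263 rad, d = 588.18 km
MS-02→OC-91: c = 0.118067 rad, d = 752.68 km
Total = 588.18 + 752.68 = 1340.85 km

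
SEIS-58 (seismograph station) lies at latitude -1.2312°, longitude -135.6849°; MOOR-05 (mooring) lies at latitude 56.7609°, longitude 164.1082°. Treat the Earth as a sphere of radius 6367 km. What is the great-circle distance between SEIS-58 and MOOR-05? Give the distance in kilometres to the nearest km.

Δφ = 57.9921°,  Δλ = -60.2069°
a = sin²(Δφ/2) + cos φ₁ cos φ₂ sin²(Δλ/2) = 0.372842
c = 2·arcsin(√a) = 1.313655 rad = 75.2669°
d = R·c = 6367 × 1.313655 = 8364.0 km

8364 km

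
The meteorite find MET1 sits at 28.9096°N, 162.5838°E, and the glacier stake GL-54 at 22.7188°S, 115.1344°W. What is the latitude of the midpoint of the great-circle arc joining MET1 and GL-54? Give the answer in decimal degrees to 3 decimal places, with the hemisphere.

Bx = cos φ₂ cos Δλ = 0.123881,  By = cos φ₂ sin Δλ = 0.914055
φₘ = atan2(sin φ₁ + sin φ₂, √((cos φ₁ + Bx)² + By²)) = 4.10613°
λₘ = λ₁ + atan2(By, cos φ₁ + Bx) = -154.96617°

4.106°N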